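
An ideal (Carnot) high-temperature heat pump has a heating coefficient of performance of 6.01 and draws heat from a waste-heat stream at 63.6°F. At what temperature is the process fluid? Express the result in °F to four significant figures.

168.0 °F

COP_HP = T_H/(T_H − T_C) rearranges to T_H = COP·T_C/(COP − 1).
With T_C = 290.71 K, T_H = 6.01 × 290.71/5.010 = 348.73 K.
Converting, 348.73 K = 168.05°F.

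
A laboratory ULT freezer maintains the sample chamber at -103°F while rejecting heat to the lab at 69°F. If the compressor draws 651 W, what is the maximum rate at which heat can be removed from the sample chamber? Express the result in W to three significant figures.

In absolute terms T_C = 198.15 K and T_H = 293.71 K, so ΔT = 95.56 K.
COP_Carnot = T_C/ΔT = 198.15/95.56 = 2.074.
Q̇_max = COP_Carnot × Ẇ = 2.074 × 651.0 W = 1350 W.

1350 W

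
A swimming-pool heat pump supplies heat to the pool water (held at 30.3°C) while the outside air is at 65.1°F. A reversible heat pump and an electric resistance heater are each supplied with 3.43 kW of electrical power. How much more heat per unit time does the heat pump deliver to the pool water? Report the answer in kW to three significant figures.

In absolute terms T_C = 291.54 K and T_H = 303.45 K, so ΔT = 11.91 K.
COP_Carnot = T_H/ΔT = 303.45/11.91 = 25.48.
The heat pump delivers Q̇_H = COP × Ẇ = 87.38 kW; the resistance heater delivers Ẇ = 3.430 kW.
Extra = (COP − 1)·Ẇ = 83.95 kW.

84.0 kW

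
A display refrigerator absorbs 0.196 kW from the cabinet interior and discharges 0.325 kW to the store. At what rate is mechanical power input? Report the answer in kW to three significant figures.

0.129 kW

For a cyclic device the first law requires Q̇_H = Q̇_C + Ẇ.
Ẇ = Q̇_H − Q̇_C = 0.1290 kW.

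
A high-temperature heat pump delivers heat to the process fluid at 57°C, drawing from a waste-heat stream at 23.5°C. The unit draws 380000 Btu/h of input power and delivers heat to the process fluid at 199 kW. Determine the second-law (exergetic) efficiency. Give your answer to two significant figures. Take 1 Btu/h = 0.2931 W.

0.18

Converting, Q̇_H = 199.0 kW = 678900 Btu/h, so COP_actual = Q̇_H/Ẇ = 678900/380000 = 1.787.
In absolute terms T_C = 296.65 K and T_H = 330.15 K, so ΔT = 33.50 K.
COP_Carnot = T_H/ΔT = 330.15/33.50 = 9.855.
η_II = COP_actual/COP_Carnot = 1.787/9.855 = 0.1813.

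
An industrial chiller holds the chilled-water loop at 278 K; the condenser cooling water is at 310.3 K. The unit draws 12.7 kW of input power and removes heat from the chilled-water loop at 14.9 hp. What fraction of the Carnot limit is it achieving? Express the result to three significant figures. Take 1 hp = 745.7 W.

Converting, Q̇_C = 14.90 hp = 11.11 kW, so COP_actual = Q̇_C/Ẇ = 11.11/12.70 = 0.8749.
The reservoir spacing is ΔT = 310.3 − 278 = 32.30 K.
COP_Carnot = T_C/ΔT = 278.00/32.30 = 8.607.
η_II = COP_actual/COP_Carnot = 0.8749/8.607 = 0.1016.

0.102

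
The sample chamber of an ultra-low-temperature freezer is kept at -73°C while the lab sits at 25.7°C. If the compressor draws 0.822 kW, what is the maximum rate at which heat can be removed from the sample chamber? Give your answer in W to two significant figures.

1700 W

In absolute terms T_C = 200.15 K and T_H = 298.85 K, so ΔT = 98.70 K.
COP_Carnot = T_C/ΔT = 200.15/98.70 = 2.028.
Q̇_max = COP_Carnot × Ẇ = 2.028 × 0.8220 kW = 1.667 kW = 1667 W.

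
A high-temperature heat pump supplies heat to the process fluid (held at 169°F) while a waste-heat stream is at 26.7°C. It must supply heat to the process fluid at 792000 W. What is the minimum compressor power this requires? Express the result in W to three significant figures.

112000 W

In absolute terms T_C = 299.85 K and T_H = 349.26 K, so ΔT = 49.41 K.
COP_Carnot = T_H/ΔT = 349.26/49.41 = 7.068.
Ẇ_min = Q̇/COP_Carnot = 792000/7.068 = 112000 W.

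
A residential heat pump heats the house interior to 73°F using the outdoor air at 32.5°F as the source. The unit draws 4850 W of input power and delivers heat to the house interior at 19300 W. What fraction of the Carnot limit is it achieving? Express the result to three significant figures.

0.303

COP_actual = Q̇_H/Ẇ = 19300/4850 = 3.979.
In absolute terms T_C = 273.43 K and T_H = 295.93 K, so ΔT = 22.50 K.
COP_Carnot = T_H/ΔT = 295.93/22.50 = 13.15.
η_II = COP_actual/COP_Carnot = 3.979/13.15 = 0.3026.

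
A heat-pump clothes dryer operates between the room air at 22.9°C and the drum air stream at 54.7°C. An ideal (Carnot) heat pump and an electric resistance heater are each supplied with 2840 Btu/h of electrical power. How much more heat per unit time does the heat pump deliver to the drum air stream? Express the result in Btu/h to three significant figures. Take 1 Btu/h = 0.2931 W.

In absolute terms T_C = 296.05 K and T_H = 327.85 K, so ΔT = 31.80 K.
COP_Carnot = T_H/ΔT = 327.85/31.80 = 10.31.
The heat pump delivers Q̇_H = COP × Ẇ = 29280 Btu/h; the resistance heater delivers Ẇ = 2840 Btu/h.
Extra = (COP − 1)·Ẇ = 26440 Btu/h.

26400 Btu/h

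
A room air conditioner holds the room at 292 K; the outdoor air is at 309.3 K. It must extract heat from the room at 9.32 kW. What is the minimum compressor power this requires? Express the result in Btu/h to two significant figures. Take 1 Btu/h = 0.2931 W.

1900 Btu/h

The reservoir spacing is ΔT = 309.3 − 292 = 17.30 K.
COP_Carnot = T_C/ΔT = 292.00/17.30 = 16.88.
Ẇ_min = Q̇/COP_Carnot = 9.320/16.88 = 0.5522 kW = 1884 Btu/h.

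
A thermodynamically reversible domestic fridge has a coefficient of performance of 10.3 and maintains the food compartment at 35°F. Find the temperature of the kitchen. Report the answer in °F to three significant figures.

83.0 °F

COP_R = T_C/(T_H − T_C) gives T_H − T_C = T_C/COP.
With T_C = 274.82 K, T_H = 274.82 × (1 + 1/10.3) = 301.50 K.
Converting, 301.50 K = 83.03°F.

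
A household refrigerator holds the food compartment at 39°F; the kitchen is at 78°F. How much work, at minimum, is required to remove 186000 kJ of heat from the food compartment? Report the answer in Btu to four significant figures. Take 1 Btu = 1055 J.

In absolute terms T_C = 277.04 K and T_H = 298.71 K, so ΔT = 21.67 K.
The reversible limit is COP_R = T_C/ΔT = 12.79, so W_min = Q_C/COP = Q_C·ΔT/T_C.
W_min = 186000 × 21.67/277.04 = 14550 kJ = 13790 Btu.

13790 Btu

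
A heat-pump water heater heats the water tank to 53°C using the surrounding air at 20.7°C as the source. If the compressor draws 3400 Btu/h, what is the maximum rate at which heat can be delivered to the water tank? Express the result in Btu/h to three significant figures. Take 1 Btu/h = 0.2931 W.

34300 Btu/h

In absolute terms T_C = 293.85 K and T_H = 326.15 K, so ΔT = 32.30 K.
COP_Carnot = T_H/ΔT = 326.15/32.30 = 10.10.
Q̇_max = COP_Carnot × Ẇ = 10.10 × 3400 Btu/h = 34330 Btu/h.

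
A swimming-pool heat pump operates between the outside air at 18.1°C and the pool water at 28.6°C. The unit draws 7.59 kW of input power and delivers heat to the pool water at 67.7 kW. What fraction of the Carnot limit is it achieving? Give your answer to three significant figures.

COP_actual = Q̇_H/Ẇ = 67.70/7.590 = 8.920.
In absolute terms T_C = 291.25 K and T_H = 301.75 K, so ΔT = 10.50 K.
COP_Carnot = T_H/ΔT = 301.75/10.50 = 28.74.
η_II = COP_actual/COP_Carnot = 8.920/28.74 = 0.3104.

0.310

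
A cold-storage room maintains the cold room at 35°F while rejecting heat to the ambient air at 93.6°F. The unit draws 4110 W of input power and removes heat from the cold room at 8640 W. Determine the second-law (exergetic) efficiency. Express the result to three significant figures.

COP_actual = Q̇_C/Ẇ = 8640/4110 = 2.102.
In absolute terms T_C = 274.82 K and T_H = 307.37 K, so ΔT = 32.56 K.
COP_Carnot = T_C/ΔT = 274.82/32.56 = 8.441.
η_II = COP_actual/COP_Carnot = 2.102/8.441 = 0.2490.

0.249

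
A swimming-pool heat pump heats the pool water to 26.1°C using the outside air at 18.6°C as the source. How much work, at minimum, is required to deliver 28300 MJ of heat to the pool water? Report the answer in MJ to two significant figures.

In absolute terms T_C = 291.75 K and T_H = 299.25 K, so ΔT = 7.500 K.
The reversible limit is COP_HP = T_H/ΔT = 39.90, so W_min = Q_H/COP = Q_H·ΔT/T_H.
W_min = 28300 × 7.500/299.25 = 709.3 MJ.

710 MJ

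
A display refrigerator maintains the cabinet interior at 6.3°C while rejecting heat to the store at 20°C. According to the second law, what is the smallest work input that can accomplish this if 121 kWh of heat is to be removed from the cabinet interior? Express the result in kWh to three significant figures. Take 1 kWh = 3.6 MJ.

In absolute terms T_C = 279.45 K and T_H = 293.15 K, so ΔT = 13.70 K.
The reversible limit is COP_R = T_C/ΔT = 20.40, so W_min = Q_C/COP = Q_C·ΔT/T_C.
W_min = 121.0 × 13.70/279.45 = 5.932 kWh.

5.93 kWh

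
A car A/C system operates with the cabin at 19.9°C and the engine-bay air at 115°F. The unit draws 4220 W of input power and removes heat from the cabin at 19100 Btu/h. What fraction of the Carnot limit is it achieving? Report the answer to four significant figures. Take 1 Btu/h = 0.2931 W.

0.1187

Converting, Q̇_C = 19100 Btu/h = 5598 W, so COP_actual = Q̇_C/Ẇ = 5598/4220 = 1.327.
In absolute terms T_C = 293.05 K and T_H = 319.26 K, so ΔT = 26.21 K.
COP_Carnot = T_C/ΔT = 293.05/26.21 = 11.18.
η_II = COP_actual/COP_Carnot = 1.327/11.18 = 0.1187.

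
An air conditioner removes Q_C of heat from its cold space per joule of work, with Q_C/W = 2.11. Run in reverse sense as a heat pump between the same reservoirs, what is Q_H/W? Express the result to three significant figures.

The first law on one cycle gives Q_H = Q_C + W, so Q_H/W = Q_C/W + 1.
COP_HP = COP_R + 1 = 2.11 + 1 = 3.11.

3.11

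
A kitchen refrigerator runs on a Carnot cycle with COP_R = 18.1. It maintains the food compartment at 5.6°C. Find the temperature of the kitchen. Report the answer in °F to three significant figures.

69.8 °F

COP_R = T_C/(T_H − T_C) gives T_H − T_C = T_C/COP.
With T_C = 278.75 K, T_H = 278.75 × (1 + 1/18.1) = 294.15 K.
Converting, 294.15 K = 69.80°F.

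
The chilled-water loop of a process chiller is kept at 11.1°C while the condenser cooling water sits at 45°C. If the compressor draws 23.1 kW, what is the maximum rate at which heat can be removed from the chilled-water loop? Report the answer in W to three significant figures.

In absolute terms T_C = 284.25 K and T_H = 318.15 K, so ΔT = 33.90 K.
COP_Carnot = T_C/ΔT = 284.25/33.90 = 8.385.
Q̇_max = COP_Carnot × Ẇ = 8.385 × 23.10 kW = 193.7 kW = 193700 W.

194000 W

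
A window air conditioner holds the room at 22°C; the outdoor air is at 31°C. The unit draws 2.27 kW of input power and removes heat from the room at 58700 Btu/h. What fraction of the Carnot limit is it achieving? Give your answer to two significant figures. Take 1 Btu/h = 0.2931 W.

Converting, Q̇_C = 58700 Btu/h = 17.20 kW, so COP_actual = Q̇_C/Ẇ = 17.20/2.270 = 7.579.
In absolute terms T_C = 295.15 K and T_H = 304.15 K, so ΔT = 9.000 K.
COP_Carnot = T_C/ΔT = 295.15/9.000 = 32.79.
η_II = COP_actual/COP_Carnot = 7.579/32.79 = 0.2311.

0.23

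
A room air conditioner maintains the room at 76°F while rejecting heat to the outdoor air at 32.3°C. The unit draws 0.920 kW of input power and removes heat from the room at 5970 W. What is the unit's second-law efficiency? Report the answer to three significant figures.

0.171

Converting, Q̇_C = 5970 W = 5.970 kW, so COP_actual = Q̇_C/Ẇ = 5.970/0.9200 = 6.489.
In absolute terms T_C = 297.59 K and T_H = 305.45 K, so ΔT = 7.856 K.
COP_Carnot = T_C/ΔT = 297.59/7.856 = 37.88.
η_II = COP_actual/COP_Carnot = 6.489/37.88 = 0.1713.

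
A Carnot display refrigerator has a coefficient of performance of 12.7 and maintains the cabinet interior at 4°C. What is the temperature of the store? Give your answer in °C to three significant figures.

COP_R = T_C/(T_H − T_C) gives T_H − T_C = T_C/COP.
With T_C = 277.15 K, T_H = 277.15 × (1 + 1/12.7) = 298.97 K.
Converting, 298.97 K = 25.82°C.

25.8 °C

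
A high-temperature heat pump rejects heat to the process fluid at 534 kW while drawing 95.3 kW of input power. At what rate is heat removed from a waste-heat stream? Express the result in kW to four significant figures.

438.7 kW

For a cyclic device the first law requires Q̇_H = Q̇_C + Ẇ.
Q̇_C = Q̇_H − Ẇ = 438.7 kW.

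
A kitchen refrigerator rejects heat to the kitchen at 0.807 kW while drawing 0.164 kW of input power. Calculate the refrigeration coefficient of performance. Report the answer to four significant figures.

3.921

The first law gives Q̇_H = Q̇_C + Ẇ, so the three rates are Q̇_C = 0.6430, Q̇_H = 0.8070, Ẇ = 0.1640 kW.
COP_R = Q̇_C/Ẇ = 0.6430/0.1640 = 3.921.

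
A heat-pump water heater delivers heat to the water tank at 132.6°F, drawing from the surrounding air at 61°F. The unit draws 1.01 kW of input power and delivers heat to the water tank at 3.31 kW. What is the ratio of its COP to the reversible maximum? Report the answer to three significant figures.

0.396

COP_actual = Q̇_H/Ẇ = 3.310/1.010 = 3.277.
In absolute terms T_C = 289.26 K and T_H = 329.04 K, so ΔT = 39.78 K.
COP_Carnot = T_H/ΔT = 329.04/39.78 = 8.272.
η_II = COP_actual/COP_Carnot = 3.277/8.272 = 0.3962.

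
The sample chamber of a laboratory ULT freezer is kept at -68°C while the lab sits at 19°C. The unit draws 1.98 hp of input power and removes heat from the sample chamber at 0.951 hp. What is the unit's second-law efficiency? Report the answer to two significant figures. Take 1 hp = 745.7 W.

0.20

COP_actual = Q̇_C/Ẇ = 0.9510/1.980 = 0.4803.
In absolute terms T_C = 205.15 K and T_H = 292.15 K, so ΔT = 87.00 K.
COP_Carnot = T_C/ΔT = 205.15/87.00 = 2.358.
η_II = COP_actual/COP_Carnot = 0.4803/2.358 = 0.2037.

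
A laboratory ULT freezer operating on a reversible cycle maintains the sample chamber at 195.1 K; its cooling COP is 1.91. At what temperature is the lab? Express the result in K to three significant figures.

297 K

COP_R = T_C/(T_H − T_C) gives T_H − T_C = T_C/COP.
With T_C = 195.10 K, T_H = 195.10 × (1 + 1/1.91) = 297.25 K.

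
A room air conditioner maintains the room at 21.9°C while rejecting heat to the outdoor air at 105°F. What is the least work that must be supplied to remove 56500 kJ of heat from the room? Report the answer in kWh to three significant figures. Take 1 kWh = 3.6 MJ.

In absolute terms T_C = 295.05 K and T_H = 313.71 K, so ΔT = 18.66 K.
The reversible limit is COP_R = T_C/ΔT = 15.82, so W_min = Q_C/COP = Q_C·ΔT/T_C.
W_min = 56500 × 18.66/295.05 = 3572 kJ = 0.9923 kWh.

0.992 kWh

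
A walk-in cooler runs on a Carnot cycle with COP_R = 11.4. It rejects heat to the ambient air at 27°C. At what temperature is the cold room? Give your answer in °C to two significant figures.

For a Carnot refrigerator COP_R = T_C/(T_H − T_C), so T_C = COP·T_H/(1 + COP).
With T_H = 300.15 K, T_C = 11.4 × 300.15/12.40 = 275.94 K.
Converting, 275.94 K = 2.79°C.

2.8 °C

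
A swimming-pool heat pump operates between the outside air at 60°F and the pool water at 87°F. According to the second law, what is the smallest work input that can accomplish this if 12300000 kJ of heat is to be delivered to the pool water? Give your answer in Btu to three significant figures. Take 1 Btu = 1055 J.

In absolute terms T_C = 288.71 K and T_H = 303.71 K, so ΔT = 15.00 K.
The reversible limit is COP_HP = T_H/ΔT = 20.25, so W_min = Q_H/COP = Q_H·ΔT/T_H.
W_min = 12300000 × 15.00/303.71 = 607500 kJ = 575800 Btu.

576000 Btu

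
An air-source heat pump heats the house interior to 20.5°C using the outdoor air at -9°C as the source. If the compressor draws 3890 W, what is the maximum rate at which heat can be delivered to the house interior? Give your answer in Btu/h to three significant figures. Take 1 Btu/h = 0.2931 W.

In absolute terms T_C = 264.15 K and T_H = 293.65 K, so ΔT = 29.50 K.
COP_Carnot = T_H/ΔT = 293.65/29.50 = 9.954.
Q̇_max = COP_Carnot × Ẇ = 9.954 × 3890 W = 38720 W = 132100 Btu/h.

132000 Btu/h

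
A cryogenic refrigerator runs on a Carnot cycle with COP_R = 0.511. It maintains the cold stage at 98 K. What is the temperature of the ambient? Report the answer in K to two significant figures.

COP_R = T_C/(T_H − T_C) gives T_H − T_C = T_C/COP.
With T_C = 98.00 K, T_H = 98.00 × (1 + 1/0.511) = 289.78 K.

290 K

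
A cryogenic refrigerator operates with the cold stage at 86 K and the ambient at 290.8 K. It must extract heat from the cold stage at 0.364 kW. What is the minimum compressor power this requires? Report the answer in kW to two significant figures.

0.87 kW

The reservoir spacing is ΔT = 290.8 − 86 = 204.8 K.
COP_Carnot = T_C/ΔT = 86.00/204.8 = 0.4199.
Ẇ_min = Q̇/COP_Carnot = 0.3640/0.4199 = 0.8668 kW.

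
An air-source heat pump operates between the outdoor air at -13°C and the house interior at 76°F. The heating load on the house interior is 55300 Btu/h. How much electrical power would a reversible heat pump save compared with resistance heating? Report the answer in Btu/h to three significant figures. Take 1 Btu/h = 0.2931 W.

In absolute terms T_C = 260.15 K and T_H = 297.59 K, so ΔT = 37.44 K.
COP_Carnot = T_H/ΔT = 297.59/37.44 = 7.948.
Resistance heating needs Ẇ_res = Q̇_H = 55300 Btu/h; the reversible heat pump needs only Ẇ_hp = Q̇_H/COP = 6958 Btu/h.
Saving = 55300 − 6958 = 48340 Btu/h.

48300 Btu/h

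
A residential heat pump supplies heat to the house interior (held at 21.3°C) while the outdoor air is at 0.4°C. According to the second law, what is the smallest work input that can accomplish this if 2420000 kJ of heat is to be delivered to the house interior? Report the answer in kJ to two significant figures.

In absolute terms T_C = 273.55 K and T_H = 294.45 K, so ΔT = 20.90 K.
The reversible limit is COP_HP = T_H/ΔT = 14.09, so W_min = Q_H/COP = Q_H·ΔT/T_H.
W_min = 2420000 × 20.90/294.45 = 171800 kJ.

170000 kJ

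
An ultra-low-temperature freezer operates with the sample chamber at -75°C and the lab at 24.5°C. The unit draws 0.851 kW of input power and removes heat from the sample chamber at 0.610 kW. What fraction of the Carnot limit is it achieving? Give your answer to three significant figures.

0.360

COP_actual = Q̇_C/Ẇ = 0.6100/0.8510 = 0.7168.
In absolute terms T_C = 198.15 K and T_H = 297.65 K, so ΔT = 99.50 K.
COP_Carnot = T_C/ΔT = 198.15/99.50 = 1.991.
η_II = COP_actual/COP_Carnot = 0.7168/1.991 = 0.3599.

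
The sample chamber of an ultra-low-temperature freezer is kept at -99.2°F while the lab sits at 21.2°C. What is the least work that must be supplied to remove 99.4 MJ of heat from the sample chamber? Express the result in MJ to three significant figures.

46.7 MJ

In absolute terms T_C = 200.26 K and T_H = 294.35 K, so ΔT = 94.09 K.
The reversible limit is COP_R = T_C/ΔT = 2.128, so W_min = Q_C/COP = Q_C·ΔT/T_C.
W_min = 99.40 × 94.09/200.26 = 46.70 MJ.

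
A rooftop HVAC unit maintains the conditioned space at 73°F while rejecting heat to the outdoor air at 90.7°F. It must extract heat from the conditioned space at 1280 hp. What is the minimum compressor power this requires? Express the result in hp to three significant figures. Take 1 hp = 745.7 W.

42.5 hp

In absolute terms T_C = 295.93 K and T_H = 305.76 K, so ΔT = 9.833 K.
COP_Carnot = T_C/ΔT = 295.93/9.833 = 30.09.
Ẇ_min = Q̇/COP_Carnot = 1280/30.09 = 42.53 hp.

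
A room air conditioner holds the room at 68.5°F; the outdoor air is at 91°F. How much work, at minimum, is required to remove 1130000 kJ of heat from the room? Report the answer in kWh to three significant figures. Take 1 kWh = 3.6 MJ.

In absolute terms T_C = 293.43 K and T_H = 305.93 K, so ΔT = 12.50 K.
The reversible limit is COP_R = T_C/ΔT = 23.47, so W_min = Q_C/COP = Q_C·ΔT/T_C.
W_min = 1130000 × 12.50/293.43 = 48140 kJ = 13.37 kWh.

13.4 kWh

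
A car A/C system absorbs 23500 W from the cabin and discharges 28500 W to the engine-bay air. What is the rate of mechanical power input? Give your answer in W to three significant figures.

For a cyclic device the first law requires Q̇_H = Q̇_C + Ẇ.
Ẇ = Q̇_H − Q̇_C = 5000 W.

5000 W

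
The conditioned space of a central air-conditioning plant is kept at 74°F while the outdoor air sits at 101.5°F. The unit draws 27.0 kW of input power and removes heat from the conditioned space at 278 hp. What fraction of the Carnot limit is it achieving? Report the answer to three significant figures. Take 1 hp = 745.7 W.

Converting, Q̇_C = 278.0 hp = 207.3 kW, so COP_actual = Q̇_C/Ẇ = 207.3/27.00 = 7.678.
In absolute terms T_C = 296.48 K and T_H = 311.76 K, so ΔT = 15.28 K.
COP_Carnot = T_C/ΔT = 296.48/15.28 = 19.41.
η_II = COP_actual/COP_Carnot = 7.678/19.41 = 0.3956.

0.396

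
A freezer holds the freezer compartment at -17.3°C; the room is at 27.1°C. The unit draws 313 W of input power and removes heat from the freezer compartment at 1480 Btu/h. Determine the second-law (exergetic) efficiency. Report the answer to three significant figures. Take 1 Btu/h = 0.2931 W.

Converting, Q̇_C = 1480 Btu/h = 433.8 W, so COP_actual = Q̇_C/Ẇ = 433.8/313.0 = 1.386.
In absolute terms T_C = 255.85 K and T_H = 300.25 K, so ΔT = 44.40 K.
COP_Carnot = T_C/ΔT = 255.85/44.40 = 5.762.
η_II = COP_actual/COP_Carnot = 1.386/5.762 = 0.2405.

0.241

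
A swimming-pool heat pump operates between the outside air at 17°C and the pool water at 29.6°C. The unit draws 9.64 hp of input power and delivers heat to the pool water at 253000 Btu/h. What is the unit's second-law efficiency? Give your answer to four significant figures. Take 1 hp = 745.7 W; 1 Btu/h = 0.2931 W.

Converting, Q̇_H = 253000 Btu/h = 99.44 hp, so COP_actual = Q̇_H/Ẇ = 99.44/9.640 = 10.32.
In absolute terms T_C = 290.15 K and T_H = 302.75 K, so ΔT = 12.60 K.
COP_Carnot = T_H/ΔT = 302.75/12.60 = 24.03.
η_II = COP_actual/COP_Carnot = 10.32/24.03 = 0.4293.

0.4293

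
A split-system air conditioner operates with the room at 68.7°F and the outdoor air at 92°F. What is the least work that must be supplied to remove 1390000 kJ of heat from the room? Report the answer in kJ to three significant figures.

In absolute terms T_C = 293.54 K and T_H = 306.48 K, so ΔT = 12.94 K.
The reversible limit is COP_R = T_C/ΔT = 22.68, so W_min = Q_C/COP = Q_C·ΔT/T_C.
W_min = 1390000 × 12.94/293.54 = 61300 kJ.

61300 kJ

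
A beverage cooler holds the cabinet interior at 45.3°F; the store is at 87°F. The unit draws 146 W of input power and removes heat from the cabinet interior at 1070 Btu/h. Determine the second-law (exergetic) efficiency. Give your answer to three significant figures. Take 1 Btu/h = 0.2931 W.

Converting, Q̇_C = 1070 Btu/h = 313.6 W, so COP_actual = Q̇_C/Ẇ = 313.6/146.0 = 2.148.
In absolute terms T_C = 280.54 K and T_H = 303.71 K, so ΔT = 23.17 K.
COP_Carnot = T_C/ΔT = 280.54/23.17 = 12.11.
η_II = COP_actual/COP_Carnot = 2.148/12.11 = 0.1774.

0.177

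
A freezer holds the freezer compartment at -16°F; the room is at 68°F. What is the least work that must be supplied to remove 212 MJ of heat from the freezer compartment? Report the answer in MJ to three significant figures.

In absolute terms T_C = 246.48 K and T_H = 293.15 K, so ΔT = 46.67 K.
The reversible limit is COP_R = T_C/ΔT = 5.282, so W_min = Q_C/COP = Q_C·ΔT/T_C.
W_min = 212.0 × 46.67/246.48 = 40.14 MJ.

40.1 MJ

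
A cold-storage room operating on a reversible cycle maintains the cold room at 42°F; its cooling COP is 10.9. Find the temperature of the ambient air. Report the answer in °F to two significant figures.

88 °F

COP_R = T_C/(T_H − T_C) gives T_H − T_C = T_C/COP.
With T_C = 278.71 K, T_H = 278.71 × (1 + 1/10.9) = 304.27 K.
Converting, 304.27 K = 88.02°F.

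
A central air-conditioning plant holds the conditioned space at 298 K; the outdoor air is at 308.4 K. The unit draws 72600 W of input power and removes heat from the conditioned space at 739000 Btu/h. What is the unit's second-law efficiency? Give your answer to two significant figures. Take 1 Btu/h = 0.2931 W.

0.10

Converting, Q̇_C = 739000 Btu/h = 216600 W, so COP_actual = Q̇_C/Ẇ = 216600/72600 = 2.983.
The reservoir spacing is ΔT = 308.4 − 298 = 10.40 K.
COP_Carnot = T_C/ΔT = 298.00/10.40 = 28.65.
η_II = COP_actual/COP_Carnot = 2.983/28.65 = 0.1041.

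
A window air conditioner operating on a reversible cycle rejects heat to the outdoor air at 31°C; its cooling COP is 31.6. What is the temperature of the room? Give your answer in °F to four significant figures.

For a Carnot refrigerator COP_R = T_C/(T_H − T_C), so T_C = COP·T_H/(1 + COP).
With T_H = 304.15 K, T_C = 31.6 × 304.15/32.60 = 294.82 K.
Converting, 294.82 K = 71.01°F.

71.01 °F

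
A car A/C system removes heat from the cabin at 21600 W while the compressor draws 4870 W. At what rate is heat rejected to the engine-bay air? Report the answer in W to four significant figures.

26470 W

For a cyclic device the first law requires Q̇_H = Q̇_C + Ẇ.
Q̇_H = Q̇_C + Ẇ = 26470 W.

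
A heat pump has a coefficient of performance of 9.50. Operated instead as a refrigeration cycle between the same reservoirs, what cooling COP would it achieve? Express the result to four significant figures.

8.500

Since Q_H = Q_C + W for any cycle, COP_R = Q_C/W = Q_H/W − 1.
COP_R = 9.50 − 1 = 8.50.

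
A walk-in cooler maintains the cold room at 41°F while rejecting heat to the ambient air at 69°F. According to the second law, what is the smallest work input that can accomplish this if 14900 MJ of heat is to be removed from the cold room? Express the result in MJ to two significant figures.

In absolute terms T_C = 278.15 K and T_H = 293.71 K, so ΔT = 15.56 K.
The reversible limit is COP_R = T_C/ΔT = 17.88, so W_min = Q_C/COP = Q_C·ΔT/T_C.
W_min = 14900 × 15.56/278.15 = 833.3 MJ.

830 MJ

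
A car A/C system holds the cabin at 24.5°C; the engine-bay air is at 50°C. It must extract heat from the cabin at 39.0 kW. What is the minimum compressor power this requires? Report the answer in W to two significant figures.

3300 W

In absolute terms T_C = 297.65 K and T_H = 323.15 K, so ΔT = 25.50 K.
COP_Carnot = T_C/ΔT = 297.65/25.50 = 11.67.
Ẇ_min = Q̇/COP_Carnot = 39.00/11.67 = 3.341 kW = 3341 W.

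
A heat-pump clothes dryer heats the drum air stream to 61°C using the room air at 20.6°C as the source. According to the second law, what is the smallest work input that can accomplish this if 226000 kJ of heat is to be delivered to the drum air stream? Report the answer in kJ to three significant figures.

27300 kJ

In absolute terms T_C = 293.75 K and T_H = 334.15 K, so ΔT = 40.40 K.
The reversible limit is COP_HP = T_H/ΔT = 8.271, so W_min = Q_H/COP = Q_H·ΔT/T_H.
W_min = 226000 × 40.40/334.15 = 27320 kJ.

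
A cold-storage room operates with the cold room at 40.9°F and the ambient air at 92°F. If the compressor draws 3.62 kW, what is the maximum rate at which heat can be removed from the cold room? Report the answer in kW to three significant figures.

In absolute terms T_C = 278.09 K and T_H = 306.48 K, so ΔT = 28.39 K.
COP_Carnot = T_C/ΔT = 278.09/28.39 = 9.796.
Q̇_max = COP_Carnot × Ẇ = 9.796 × 3.620 kW = 35.46 kW.

35.5 kW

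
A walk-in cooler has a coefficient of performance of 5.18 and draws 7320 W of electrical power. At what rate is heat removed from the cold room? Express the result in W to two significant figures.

Q̇_C = COP × Ẇ = 5.18 × 7320 = 37920 W.

38000 W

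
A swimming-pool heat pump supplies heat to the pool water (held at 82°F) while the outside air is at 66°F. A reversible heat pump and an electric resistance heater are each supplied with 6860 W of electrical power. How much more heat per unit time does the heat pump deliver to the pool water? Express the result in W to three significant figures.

In absolute terms T_C = 292.04 K and T_H = 300.93 K, so ΔT = 8.889 K.
COP_Carnot = T_H/ΔT = 300.93/8.889 = 33.85.
The heat pump delivers Q̇_H = COP × Ẇ = 232200 W; the resistance heater delivers Ẇ = 6860 W.
Extra = (COP − 1)·Ẇ = 225400 W.

225000 W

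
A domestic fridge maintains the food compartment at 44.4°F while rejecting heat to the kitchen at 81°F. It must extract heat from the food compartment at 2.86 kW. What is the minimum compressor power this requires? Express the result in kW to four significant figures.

0.2077 kW

In absolute terms T_C = 280.04 K and T_H = 300.37 K, so ΔT = 20.33 K.
COP_Carnot = T_C/ΔT = 280.04/20.33 = 13.77.
Ẇ_min = Q̇/COP_Carnot = 2.860/13.77 = 0.2077 kW.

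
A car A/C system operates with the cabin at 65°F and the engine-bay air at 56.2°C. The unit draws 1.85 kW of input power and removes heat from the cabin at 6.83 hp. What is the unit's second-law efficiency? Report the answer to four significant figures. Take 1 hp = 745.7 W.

Converting, Q̇_C = 6.830 hp = 5.093 kW, so COP_actual = Q̇_C/Ẇ = 5.093/1.850 = 2.753.
In absolute terms T_C = 291.48 K and T_H = 329.35 K, so ΔT = 37.87 K.
COP_Carnot = T_C/ΔT = 291.48/37.87 = 7.698.
η_II = COP_actual/COP_Carnot = 2.753/7.698 = 0.3576.

0.3576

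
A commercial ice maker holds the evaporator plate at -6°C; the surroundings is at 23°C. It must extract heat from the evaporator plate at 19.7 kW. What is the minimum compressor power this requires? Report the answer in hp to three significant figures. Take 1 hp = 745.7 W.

2.87 hp

In absolute terms T_C = 267.15 K and T_H = 296.15 K, so ΔT = 29.00 K.
COP_Carnot = T_C/ΔT = 267.15/29.00 = 9.212.
Ẇ_min = Q̇/COP_Carnot = 19.70/9.212 = 2.138 kW = 2.868 hp.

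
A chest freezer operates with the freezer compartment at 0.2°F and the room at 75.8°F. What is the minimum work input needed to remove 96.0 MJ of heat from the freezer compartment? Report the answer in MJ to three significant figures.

In absolute terms T_C = 255.48 K and T_H = 297.48 K, so ΔT = 42.00 K.
The reversible limit is COP_R = T_C/ΔT = 6.083, so W_min = Q_C/COP = Q_C·ΔT/T_C.
W_min = 96.00 × 42.00/255.48 = 15.78 MJ.

15.8 MJ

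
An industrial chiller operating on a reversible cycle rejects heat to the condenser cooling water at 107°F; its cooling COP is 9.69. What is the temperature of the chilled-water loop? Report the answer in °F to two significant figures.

54 °F

For a Carnot refrigerator COP_R = T_C/(T_H − T_C), so T_C = COP·T_H/(1 + COP).
With T_H = 314.82 K, T_C = 9.69 × 314.82/10.69 = 285.37 K.
Converting, 285.37 K = 53.99°F.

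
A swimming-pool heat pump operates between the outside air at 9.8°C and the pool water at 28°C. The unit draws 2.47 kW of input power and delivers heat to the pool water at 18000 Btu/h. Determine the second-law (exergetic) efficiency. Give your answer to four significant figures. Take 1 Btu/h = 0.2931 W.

Converting, Q̇_H = 18000 Btu/h = 5.276 kW, so COP_actual = Q̇_H/Ẇ = 5.276/2.470 = 2.136.
In absolute terms T_C = 282.95 K and T_H = 301.15 K, so ΔT = 18.20 K.
COP_Carnot = T_H/ΔT = 301.15/18.20 = 16.55.
η_II = COP_actual/COP_Carnot = 2.136/16.55 = 0.1291.

0.1291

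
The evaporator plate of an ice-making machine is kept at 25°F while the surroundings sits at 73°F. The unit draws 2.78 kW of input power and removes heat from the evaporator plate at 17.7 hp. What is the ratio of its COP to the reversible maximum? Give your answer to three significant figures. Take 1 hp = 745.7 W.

0.470

Converting, Q̇_C = 17.70 hp = 13.20 kW, so COP_actual = Q̇_C/Ẇ = 13.20/2.780 = 4.748.
In absolute terms T_C = 269.26 K and T_H = 295.93 K, so ΔT = 26.67 K.
COP_Carnot = T_C/ΔT = 269.26/26.67 = 10.10.
η_II = COP_actual/COP_Carnot = 4.748/10.10 = 0.4702.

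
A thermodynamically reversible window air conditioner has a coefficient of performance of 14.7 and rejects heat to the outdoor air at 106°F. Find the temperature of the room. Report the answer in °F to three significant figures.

70.0 °F

For a Carnot refrigerator COP_R = T_C/(T_H − T_C), so T_C = COP·T_H/(1 + COP).
With T_H = 314.26 K, T_C = 14.7 × 314.26/15.70 = 294.24 K.
Converting, 294.24 K = 69.97°F.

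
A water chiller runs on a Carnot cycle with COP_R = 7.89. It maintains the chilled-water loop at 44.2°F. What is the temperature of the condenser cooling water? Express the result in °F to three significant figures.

108 °F

COP_R = T_C/(T_H − T_C) gives T_H − T_C = T_C/COP.
With T_C = 279.93 K, T_H = 279.93 × (1 + 1/7.89) = 315.41 K.
Converting, 315.41 K = 108.06°F.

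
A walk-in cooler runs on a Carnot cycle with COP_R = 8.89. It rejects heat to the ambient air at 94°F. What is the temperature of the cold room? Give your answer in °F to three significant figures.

For a Carnot refrigerator COP_R = T_C/(T_H − T_C), so T_C = COP·T_H/(1 + COP).
With T_H = 307.59 K, T_C = 8.89 × 307.59/9.890 = 276.49 K.
Converting, 276.49 K = 38.02°F.

38.0 °F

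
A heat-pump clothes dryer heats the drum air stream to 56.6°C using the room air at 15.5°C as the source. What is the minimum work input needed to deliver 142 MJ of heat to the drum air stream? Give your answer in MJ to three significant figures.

17.7 MJ

In absolute terms T_C = 288.65 K and T_H = 329.75 K, so ΔT = 41.10 K.
The reversible limit is COP_HP = T_H/ΔT = 8.023, so W_min = Q_H/COP = Q_H·ΔT/T_H.
W_min = 142.0 × 41.10/329.75 = 17.70 MJ.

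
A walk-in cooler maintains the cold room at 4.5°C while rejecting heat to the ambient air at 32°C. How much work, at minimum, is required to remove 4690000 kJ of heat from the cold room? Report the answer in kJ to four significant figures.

464500 kJ

In absolute terms T_C = 277.65 K and T_H = 305.15 K, so ΔT = 27.50 K.
The reversible limit is COP_R = T_C/ΔT = 10.10, so W_min = Q_C/COP = Q_C·ΔT/T_C.
W_min = 4690000 × 27.50/277.65 = 464500 kJ.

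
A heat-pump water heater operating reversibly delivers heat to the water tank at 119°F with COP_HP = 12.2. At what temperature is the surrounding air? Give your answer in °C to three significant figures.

COP_HP = T_H/(T_H − T_C) gives T_H − T_C = T_H/COP.
With T_H = 321.48 K, T_C = 321.48 × (1 − 1/12.2) = 295.13 K.
Converting, 295.13 K = 21.98°C.

22.0 °C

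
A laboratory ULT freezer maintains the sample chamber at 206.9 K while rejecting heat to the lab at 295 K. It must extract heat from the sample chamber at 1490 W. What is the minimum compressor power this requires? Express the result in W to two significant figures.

The reservoir spacing is ΔT = 295 − 206.9 = 88.10 K.
COP_Carnot = T_C/ΔT = 206.90/88.10 = 2.348.
Ẇ_min = Q̇/COP_Carnot = 1490/2.348 = 634.5 W.

630 W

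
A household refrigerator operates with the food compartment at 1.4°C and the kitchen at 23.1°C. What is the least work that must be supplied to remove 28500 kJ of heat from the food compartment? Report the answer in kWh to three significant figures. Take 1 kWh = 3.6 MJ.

0.626 kWh

In absolute terms T_C = 274.55 K and T_H = 296.25 K, so ΔT = 21.70 K.
The reversible limit is COP_R = T_C/ΔT = 12.65, so W_min = Q_C/COP = Q_C·ΔT/T_C.
W_min = 28500 × 21.70/274.55 = 2253 kJ = 0.6257 kWh.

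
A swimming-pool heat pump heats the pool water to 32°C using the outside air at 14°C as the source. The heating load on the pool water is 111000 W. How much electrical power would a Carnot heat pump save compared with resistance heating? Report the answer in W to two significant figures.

100000 W

In absolute terms T_C = 287.15 K and T_H = 305.15 K, so ΔT = 18.00 K.
COP_Carnot = T_H/ΔT = 305.15/18.00 = 16.95.
Resistance heating needs Ẇ_res = Q̇_H = 111000 W; the reversible heat pump needs only Ẇ_hp = Q̇_H/COP = 6548 W.
Saving = 111000 − 6548 = 104500 W.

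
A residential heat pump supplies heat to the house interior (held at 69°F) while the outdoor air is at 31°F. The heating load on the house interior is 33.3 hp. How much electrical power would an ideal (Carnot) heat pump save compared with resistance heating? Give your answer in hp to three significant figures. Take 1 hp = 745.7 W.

In absolute terms T_C = 272.59 K and T_H = 293.71 K, so ΔT = 21.11 K.
COP_Carnot = T_H/ΔT = 293.71/21.11 = 13.91.
Resistance heating needs Ẇ_res = Q̇_H = 33.30 hp; the reversible heat pump needs only Ẇ_hp = Q̇_H/COP = 2.394 hp.
Saving = 33.30 − 2.394 = 30.91 hp.

30.9 hp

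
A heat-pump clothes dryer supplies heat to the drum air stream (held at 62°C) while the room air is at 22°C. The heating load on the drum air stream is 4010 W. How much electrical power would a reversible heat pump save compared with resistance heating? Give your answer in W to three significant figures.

3530 W

In absolute terms T_C = 295.15 K and T_H = 335.15 K, so ΔT = 40.00 K.
COP_Carnot = T_H/ΔT = 335.15/40.00 = 8.379.
Resistance heating needs Ẇ_res = Q̇_H = 4010 W; the reversible heat pump needs only Ẇ_hp = Q̇_H/COP = 478.6 W.
Saving = 4010 − 478.6 = 3531 W.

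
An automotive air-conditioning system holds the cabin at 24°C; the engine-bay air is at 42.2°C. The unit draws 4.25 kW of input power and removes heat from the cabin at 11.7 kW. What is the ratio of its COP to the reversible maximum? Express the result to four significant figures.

0.1686

COP_actual = Q̇_C/Ẇ = 11.70/4.250 = 2.753.
In absolute terms T_C = 297.15 K and T_H = 315.35 K, so ΔT = 18.20 K.
COP_Carnot = T_C/ΔT = 297.15/18.20 = 16.33.
η_II = COP_actual/COP_Carnot = 2.753/16.33 = 0.1686.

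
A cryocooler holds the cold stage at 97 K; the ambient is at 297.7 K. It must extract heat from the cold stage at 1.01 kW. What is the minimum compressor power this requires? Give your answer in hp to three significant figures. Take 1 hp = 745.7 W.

The reservoir spacing is ΔT = 297.7 − 97 = 200.7 K.
COP_Carnot = T_C/ΔT = 97.00/200.7 = 0.4833.
Ẇ_min = Q̇/COP_Carnot = 1.010/0.4833 = 2.090 kW = 2.802 hp.

2.80 hp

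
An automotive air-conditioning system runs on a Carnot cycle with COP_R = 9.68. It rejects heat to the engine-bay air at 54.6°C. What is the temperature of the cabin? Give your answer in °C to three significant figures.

23.9 °C

For a Carnot refrigerator COP_R = T_C/(T_H − T_C), so T_C = COP·T_H/(1 + COP).
With T_H = 327.75 K, T_C = 9.68 × 327.75/10.68 = 297.06 K.
Converting, 297.06 K = 23.91°C.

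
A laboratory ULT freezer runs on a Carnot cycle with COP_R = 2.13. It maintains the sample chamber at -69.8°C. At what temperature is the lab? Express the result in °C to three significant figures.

COP_R = T_C/(T_H − T_C) gives T_H − T_C = T_C/COP.
With T_C = 203.35 K, T_H = 203.35 × (1 + 1/2.13) = 298.82 K.
Converting, 298.82 K = 25.67°C.

25.7 °C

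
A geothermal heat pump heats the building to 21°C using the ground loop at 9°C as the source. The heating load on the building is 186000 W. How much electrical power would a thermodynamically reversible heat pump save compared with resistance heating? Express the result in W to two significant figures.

In absolute terms T_C = 282.15 K and T_H = 294.15 K, so ΔT = 12.00 K.
COP_Carnot = T_H/ΔT = 294.15/12.00 = 24.51.
Resistance heating needs Ẇ_res = Q̇_H = 186000 W; the reversible heat pump needs only Ẇ_hp = Q̇_H/COP = 7588 W.
Saving = 186000 − 7588 = 178400 W.

180000 W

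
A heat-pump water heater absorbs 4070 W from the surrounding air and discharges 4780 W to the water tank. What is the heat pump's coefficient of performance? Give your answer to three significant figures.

6.73

The first law gives Q̇_H = Q̇_C + Ẇ, so the three rates are Q̇_C = 4070, Q̇_H = 4780, Ẇ = 710.0 W.
COP_HP = Q̇_H/Ẇ = 4780/710.0 = 6.732.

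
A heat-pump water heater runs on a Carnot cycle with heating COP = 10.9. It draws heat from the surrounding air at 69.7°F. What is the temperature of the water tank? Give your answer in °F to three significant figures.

123 °F

COP_HP = T_H/(T_H − T_C) rearranges to T_H = COP·T_C/(COP − 1).
With T_C = 294.09 K, T_H = 10.9 × 294.09/9.900 = 323.80 K.
Converting, 323.80 K = 123.17°F.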